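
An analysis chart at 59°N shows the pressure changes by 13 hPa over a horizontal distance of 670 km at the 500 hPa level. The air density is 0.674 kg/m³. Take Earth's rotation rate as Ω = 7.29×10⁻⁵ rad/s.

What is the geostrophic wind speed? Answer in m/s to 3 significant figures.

Coriolis parameter at 59°N:
f = 2Ω sin φ = 2 × 7.29×10⁻⁵ × sin 59° = 1.25×10⁻⁴ s⁻¹
Pressure gradient: |∂P/∂n| = 1300 Pa / 670000 m = 1.94×10⁻³ Pa/m
Geostrophic balance (pressure-gradient force = Coriolis force):
V_g = (1/(fρ)) |∂P/∂n| = 1.94×10⁻³ / (1.25×10⁻⁴ × 0.674) = 23.0 m/s

23.0 m/s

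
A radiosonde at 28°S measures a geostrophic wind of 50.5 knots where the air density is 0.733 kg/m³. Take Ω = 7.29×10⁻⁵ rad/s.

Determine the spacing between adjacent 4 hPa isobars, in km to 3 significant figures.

307 km

Coriolis parameter at 28°S:
f = 2Ω sin φ = 2 × 7.29×10⁻⁵ × sin 28° = 6.84×10⁻⁵ s⁻¹
Wind speed in SI: 50.5 knots = 26.0 m/s
Geostrophic balance rearranged: |∂P/∂n| = f ρ V_g
|∂P/∂n| = 6.84×10⁻⁵ × 0.733 × 26.0 = 1.30×10⁻³ Pa/m
Isobar spacing: Δn = ΔP/|∂P/∂n| = 400 Pa / 1.30×10⁻³ Pa/m = 306874 m ≈ 307 km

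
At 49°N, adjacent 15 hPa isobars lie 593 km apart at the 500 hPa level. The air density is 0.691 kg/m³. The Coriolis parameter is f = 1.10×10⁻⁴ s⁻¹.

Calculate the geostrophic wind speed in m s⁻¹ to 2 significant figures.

Pressure gradient: |∂P/∂n| = 1500 Pa / 593000 m = 2.53×10⁻³ Pa/m
Geostrophic balance (pressure-gradient force = Coriolis force):
V_g = (1/(fρ)) |∂P/∂n| = 2.53×10⁻³ / (1.10×10⁻⁴ × 0.691) = 33.3 m/s

33 m s⁻¹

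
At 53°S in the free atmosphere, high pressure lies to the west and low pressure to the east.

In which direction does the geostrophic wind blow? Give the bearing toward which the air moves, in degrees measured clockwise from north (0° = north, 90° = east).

000°

The pressure-gradient force points toward the east (bearing 090°).
Geostrophic balance: in the Southern Hemisphere the Coriolis force deflects motion to the left, so the geostrophic wind blows 90° to the left of the pressure-gradient force (low pressure on the right).
Rotating 090° by 90° counterclockwise gives 000° — the wind blows toward the north.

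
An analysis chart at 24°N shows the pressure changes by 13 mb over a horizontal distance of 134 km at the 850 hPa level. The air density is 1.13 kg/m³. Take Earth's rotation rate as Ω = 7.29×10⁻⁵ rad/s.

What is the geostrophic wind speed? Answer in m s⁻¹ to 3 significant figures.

145 m s⁻¹

Coriolis parameter at 24°N:
f = 2Ω sin φ = 2 × 7.29×10⁻⁵ × sin 24° = 5.93×10⁻⁵ s⁻¹
Pressure gradient: |∂P/∂n| = 1300 Pa / 134000 m = 9.70×10⁻³ Pa/m
Geostrophic balance (pressure-gradient force = Coriolis force):
V_g = (1/(fρ)) |∂P/∂n| = 9.70×10⁻³ / (5.93×10⁻⁵ × 1.13) = 145 m/s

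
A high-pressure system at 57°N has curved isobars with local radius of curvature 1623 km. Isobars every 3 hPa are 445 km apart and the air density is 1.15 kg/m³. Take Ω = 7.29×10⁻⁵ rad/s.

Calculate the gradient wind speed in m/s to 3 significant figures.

Coriolis parameter at 57°N:
f = 2Ω sin φ = 2 × 7.29×10⁻⁵ × sin 57° = 1.22×10⁻⁴ s⁻¹
Pressure gradient: |∂P/∂n| = 300 Pa / 445000 m = 6.74×10⁻⁴ Pa/m
Geostrophic speed: V_g = |∂P/∂n|/(fρ) = 6.74×10⁻⁴/(1.22×10⁻⁴ × 1.15) = 4.79 m/s
Around a high, pressure-gradient force acts outward with centrifugal, so Coriolis balances both:
fV = (1/ρ)|∂P/∂n| + V²/R  →  V² − fR·V + fR·V_g = 0
With fR = 1.22×10⁻⁴ × 1623×10³ m = 198 m/s:
V = [fR − √((fR)² − 4 fR V_g)]/2 = [198 − √(198² − 4×198×4.79)]/2 = 4.92 m/s
Supergeostrophic (V > V_g = 4.79 m/s), as expected around a high.

4.92 m/s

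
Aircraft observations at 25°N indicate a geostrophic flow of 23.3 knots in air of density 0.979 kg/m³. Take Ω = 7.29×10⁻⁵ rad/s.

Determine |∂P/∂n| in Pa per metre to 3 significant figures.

Coriolis parameter at 25°N:
f = 2Ω sin φ = 2 × 7.29×10⁻⁵ × sin 25° = 6.16×10⁻⁵ s⁻¹
Wind speed in SI: 23.3 knots = 12.0 m/s
Geostrophic balance rearranged: |∂P/∂n| = f ρ V_g
|∂P/∂n| = 6.16×10⁻⁵ × 0.979 × 12.0 = 7.23×10⁻⁴ Pa/m

7.23×10⁻⁴ Pa/m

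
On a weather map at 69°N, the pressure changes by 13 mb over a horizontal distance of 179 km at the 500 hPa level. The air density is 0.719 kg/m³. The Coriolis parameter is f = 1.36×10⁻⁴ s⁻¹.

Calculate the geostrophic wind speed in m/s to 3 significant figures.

74.3 m/s

Pressure gradient: |∂P/∂n| = 1300 Pa / 179000 m = 7.26×10⁻³ Pa/m
Geostrophic balance (pressure-gradient force = Coriolis force):
V_g = (1/(fρ)) |∂P/∂n| = 7.26×10⁻³ / (1.36×10⁻⁴ × 0.719) = 74.3 m/s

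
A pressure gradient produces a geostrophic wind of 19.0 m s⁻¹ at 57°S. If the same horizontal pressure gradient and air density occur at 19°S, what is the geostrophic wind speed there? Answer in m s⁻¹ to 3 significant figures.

48.9 m s⁻¹

With the same pressure gradient and density, V_g ∝ 1/f ∝ 1/sin φ.
V₂ = V₁ · sin φ₁ / sin φ₂ = 19.0 × sin 57° / sin 19°
V₂ = 19.0 × 0.8387/0.3256 = 48.9 m s⁻¹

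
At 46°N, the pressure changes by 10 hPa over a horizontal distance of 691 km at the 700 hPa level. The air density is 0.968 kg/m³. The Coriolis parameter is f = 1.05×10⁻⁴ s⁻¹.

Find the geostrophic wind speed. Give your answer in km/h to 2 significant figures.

Pressure gradient: |∂P/∂n| = 1000 Pa / 691000 m = 1.45×10⁻³ Pa/m
Geostrophic balance (pressure-gradient force = Coriolis force):
V_g = (1/(fρ)) |∂P/∂n| = 1.45×10⁻³ / (1.05×10⁻⁴ × 0.968) = 14.2 m/s
Converting: 14.2 m/s × 3.6 = 51 km/h

51 km/h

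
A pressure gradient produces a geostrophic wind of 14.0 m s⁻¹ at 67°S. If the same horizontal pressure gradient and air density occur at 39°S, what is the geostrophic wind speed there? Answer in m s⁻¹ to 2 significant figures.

With the same pressure gradient and density, V_g ∝ 1/f ∝ 1/sin φ.
V₂ = V₁ · sin φ₁ / sin φ₂ = 14.0 × sin 67° / sin 39°
V₂ = 14.0 × 0.9205/0.6293 = 20 m s⁻¹

20 m s⁻¹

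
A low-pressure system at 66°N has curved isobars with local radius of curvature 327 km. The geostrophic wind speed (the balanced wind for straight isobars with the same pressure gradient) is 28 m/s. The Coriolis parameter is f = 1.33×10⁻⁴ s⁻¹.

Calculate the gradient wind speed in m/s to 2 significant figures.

Around a low, centrifugal force acts outward with Coriolis, so pressure-gradient force balances both:
(1/ρ)|∂P/∂n| = fV + V²/R  →  V² + fR·V − fR·V_g = 0
With fR = 1.33×10⁻⁴ × 327×10³ m = 43.5 m/s:
V = [−fR + √((fR)² + 4 fR V_g)]/2 = [−43.5 + √(43.5² + 4×43.5×28)]/2 = 19.4 m/s
Subgeostrophic (V < V_g = 28 m/s), as expected around a low.

19 m/s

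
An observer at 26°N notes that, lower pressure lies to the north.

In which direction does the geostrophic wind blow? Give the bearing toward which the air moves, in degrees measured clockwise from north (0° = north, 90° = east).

The pressure-gradient force points toward the north (bearing 000°).
Geostrophic balance: in the Northern Hemisphere the Coriolis force deflects motion to the right, so the geostrophic wind blows 90° to the right of the pressure-gradient force (low pressure on the left).
Rotating 000° by 90° clockwise gives 090° — the wind blows toward the east.

090°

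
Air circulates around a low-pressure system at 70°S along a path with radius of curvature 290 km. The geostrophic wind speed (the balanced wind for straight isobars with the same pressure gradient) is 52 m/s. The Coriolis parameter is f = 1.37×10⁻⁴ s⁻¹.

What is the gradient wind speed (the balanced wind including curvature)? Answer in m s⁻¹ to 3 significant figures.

29.7 m s⁻¹

Around a low, centrifugal force acts outward with Coriolis, so pressure-gradient force balances both:
(1/ρ)|∂P/∂n| = fV + V²/R  →  V² + fR·V − fR·V_g = 0
With fR = 1.37×10⁻⁴ × 290×10³ m = 39.7 m/s:
V = [−fR + √((fR)² + 4 fR V_g)]/2 = [−39.7 + √(39.7² + 4×39.7×52)]/2 = 29.7 m/s
Subgeostrophic (V < V_g = 52 m/s), as expected around a low.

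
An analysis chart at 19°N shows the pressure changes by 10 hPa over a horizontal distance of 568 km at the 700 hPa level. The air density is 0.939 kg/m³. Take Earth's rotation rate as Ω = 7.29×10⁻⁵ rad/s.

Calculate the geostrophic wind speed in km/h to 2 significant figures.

140 km/h

Coriolis parameter at 19°N:
f = 2Ω sin φ = 2 × 7.29×10⁻⁵ × sin 19° = 4.75×10⁻⁵ s⁻¹
Pressure gradient: |∂P/∂n| = 1000 Pa / 568000 m = 1.76×10⁻³ Pa/m
Geostrophic balance (pressure-gradient force = Coriolis force):
V_g = (1/(fρ)) |∂P/∂n| = 1.76×10⁻³ / (4.75×10⁻⁵ × 0.939) = 39.5 m/s
Converting: 39.5 m/s × 3.6 = 140 km/h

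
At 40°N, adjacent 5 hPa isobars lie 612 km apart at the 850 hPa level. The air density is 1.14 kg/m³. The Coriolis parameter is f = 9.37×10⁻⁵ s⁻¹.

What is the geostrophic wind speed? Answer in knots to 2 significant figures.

Pressure gradient: |∂P/∂n| = 500 Pa / 612000 m = 8.17×10⁻⁴ Pa/m
Geostrophic balance (pressure-gradient force = Coriolis force):
V_g = (1/(fρ)) |∂P/∂n| = 8.17×10⁻⁴ / (9.37×10⁻⁵ × 1.14) = 7.65 m/s
Converting: 7.65 m/s × 1.944 = 15 knots

15 knots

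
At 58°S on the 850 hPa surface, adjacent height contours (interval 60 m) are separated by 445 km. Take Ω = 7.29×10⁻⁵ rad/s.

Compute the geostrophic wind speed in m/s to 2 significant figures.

Coriolis parameter at 58°S:
f = 2Ω sin φ = 2 × 7.29×10⁻⁵ × sin 58° = 1.24×10⁻⁴ s⁻¹
Height gradient: |∂Z/∂n| = 60 m / 445000 m = 1.35×10⁻⁴
On a pressure surface, geostrophic balance gives V_g = (g/f)|∂Z/∂n|:
V_g = 9.81 × 1.35×10⁻⁴ / 1.24×10⁻⁴ = 10.7 m/s

11 m/s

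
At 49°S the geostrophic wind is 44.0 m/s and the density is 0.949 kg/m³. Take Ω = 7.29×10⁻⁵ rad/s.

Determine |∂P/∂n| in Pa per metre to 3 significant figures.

Coriolis parameter at 49°S:
f = 2Ω sin φ = 2 × 7.29×10⁻⁵ × sin 49° = 1.10×10⁻⁴ s⁻¹
Geostrophic balance rearranged: |∂P/∂n| = f ρ V_g
|∂P/∂n| = 1.10×10⁻⁴ × 0.949 × 44.0 = 4.59×10⁻³ Pa/m

4.59×10⁻³ Pa/m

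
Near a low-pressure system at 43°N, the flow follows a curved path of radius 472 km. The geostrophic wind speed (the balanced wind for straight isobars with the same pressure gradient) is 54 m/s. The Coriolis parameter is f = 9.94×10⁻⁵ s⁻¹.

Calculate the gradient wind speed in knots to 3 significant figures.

62.3 knots

Around a low, centrifugal force acts outward with Coriolis, so pressure-gradient force balances both:
(1/ρ)|∂P/∂n| = fV + V²/R  →  V² + fR·V − fR·V_g = 0
With fR = 9.94×10⁻⁵ × 472×10³ m = 46.9 m/s:
V = [−fR + √((fR)² + 4 fR V_g)]/2 = [−46.9 + √(46.9² + 4×46.9×54)]/2 = 32.1 m/s
Subgeostrophic (V < V_g = 54 m/s), as expected around a low.
Converting: 32.1 m/s × 1.944 = 62.3 knots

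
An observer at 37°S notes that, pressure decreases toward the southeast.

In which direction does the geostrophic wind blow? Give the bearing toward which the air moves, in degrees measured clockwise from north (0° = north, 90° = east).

045°

The pressure-gradient force points toward the southeast (bearing 135°).
Geostrophic balance: in the Southern Hemisphere the Coriolis force deflects motion to the left, so the geostrophic wind blows 90° to the left of the pressure-gradient force (low pressure on the right).
Rotating 135° by 90° counterclockwise gives 045° — the wind blows toward the northeast.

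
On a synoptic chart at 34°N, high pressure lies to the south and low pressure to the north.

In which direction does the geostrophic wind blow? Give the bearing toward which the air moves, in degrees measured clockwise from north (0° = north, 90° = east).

090°

The pressure-gradient force points toward the north (bearing 000°).
Geostrophic balance: in the Northern Hemisphere the Coriolis force deflects motion to the right, so the geostrophic wind blows 90° to the right of the pressure-gradient force (low pressure on the left).
Rotating 000° by 90° clockwise gives 090° — the wind blows toward the east.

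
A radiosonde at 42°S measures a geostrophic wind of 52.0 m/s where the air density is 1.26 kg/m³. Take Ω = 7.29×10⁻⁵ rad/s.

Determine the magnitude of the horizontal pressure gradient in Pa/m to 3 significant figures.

Coriolis parameter at 42°S:
f = 2Ω sin φ = 2 × 7.29×10⁻⁵ × sin 42° = 9.76×10⁻⁵ s⁻¹
Geostrophic balance rearranged: |∂P/∂n| = f ρ V_g
|∂P/∂n| = 9.76×10⁻⁵ × 1.26 × 52.0 = 6.39×10⁻³ Pa/m

6.39×10⁻³ Pa/m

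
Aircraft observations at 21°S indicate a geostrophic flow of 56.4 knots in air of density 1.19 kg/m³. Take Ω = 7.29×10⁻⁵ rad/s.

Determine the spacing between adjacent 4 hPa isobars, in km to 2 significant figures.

220 km

Coriolis parameter at 21°S:
f = 2Ω sin φ = 2 × 7.29×10⁻⁵ × sin 21° = 5.23×10⁻⁵ s⁻¹
Wind speed in SI: 56.4 knots = 29.0 m/s
Geostrophic balance rearranged: |∂P/∂n| = f ρ V_g
|∂P/∂n| = 5.23×10⁻⁵ × 1.19 × 29.0 = 1.80×10⁻³ Pa/m
Isobar spacing: Δn = ΔP/|∂P/∂n| = 400 Pa / 1.80×10⁻³ Pa/m = 221722 m ≈ 220 km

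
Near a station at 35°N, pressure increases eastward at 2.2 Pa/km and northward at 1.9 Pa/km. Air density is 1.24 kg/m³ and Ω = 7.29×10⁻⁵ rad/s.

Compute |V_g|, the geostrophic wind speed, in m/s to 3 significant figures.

28.0 m/s

Coriolis parameter at 35°N:
f = 2Ω sin φ = 2 × 7.29×10⁻⁵ × sin 35° = 8.36×10⁻⁵ s⁻¹
Component geostrophic relations (x east, y north):
u_g = −(1/(fρ)) ∂P/∂y,  v_g = (1/(fρ)) ∂P/∂x
u_g = −(1.9×10⁻³)/(8.36×10⁻⁵ × 1.24) = −18.3 m/s;  v_g = (2.2×10⁻³)/(8.36×10⁻⁵ × 1.24) = 21.2 m/s
|V_g| = √(u_g² + v_g²) = 28.0 m/s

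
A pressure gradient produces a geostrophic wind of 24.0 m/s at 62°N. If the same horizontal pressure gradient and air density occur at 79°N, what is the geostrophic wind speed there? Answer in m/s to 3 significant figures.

21.6 m/s

With the same pressure gradient and density, V_g ∝ 1/f ∝ 1/sin φ.
V₂ = V₁ · sin φ₁ / sin φ₂ = 24.0 × sin 62° / sin 79°
V₂ = 24.0 × 0.8829/0.9816 = 21.6 m/s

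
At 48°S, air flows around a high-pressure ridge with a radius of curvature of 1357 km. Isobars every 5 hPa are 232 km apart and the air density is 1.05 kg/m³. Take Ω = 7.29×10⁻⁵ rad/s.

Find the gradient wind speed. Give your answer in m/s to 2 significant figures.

22 m/s

Coriolis parameter at 48°S:
f = 2Ω sin φ = 2 × 7.29×10⁻⁵ × sin 48° = 1.08×10⁻⁴ s⁻¹
Pressure gradient: |∂P/∂n| = 500 Pa / 232000 m = 2.16×10⁻³ Pa/m
Geostrophic speed: V_g = |∂P/∂n|/(fρ) = 2.16×10⁻³/(1.08×10⁻⁴ × 1.05) = 18.9 m/s
Around a high, pressure-gradient force acts outward with centrifugal, so Coriolis balances both:
fV = (1/ρ)|∂P/∂n| + V²/R  →  V² − fR·V + fR·V_g = 0
With fR = 1.08×10⁻⁴ × 1357×10³ m = 147 m/s:
V = [fR − √((fR)² − 4 fR V_g)]/2 = [147 − √(147² − 4×147×18.9)]/2 = 22.3 m/s
Supergeostrophic (V > V_g = 18.9 m/s), as expected around a high.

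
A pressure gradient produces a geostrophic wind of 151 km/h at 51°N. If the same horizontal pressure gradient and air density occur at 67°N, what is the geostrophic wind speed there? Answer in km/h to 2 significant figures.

With the same pressure gradient and density, V_g ∝ 1/f ∝ 1/sin φ.
V₂ = V₁ · sin φ₁ / sin φ₂ = 151 × sin 51° / sin 67°
V₂ = 151 × 0.7771/0.9205 = 130 km/h

130 km/h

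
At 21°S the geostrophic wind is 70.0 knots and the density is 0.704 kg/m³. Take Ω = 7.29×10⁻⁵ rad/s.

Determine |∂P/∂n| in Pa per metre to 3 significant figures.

Coriolis parameter at 21°S:
f = 2Ω sin φ = 2 × 7.29×10⁻⁵ × sin 21° = 5.23×10⁻⁵ s⁻¹
Wind speed in SI: 70.0 knots = 36.0 m/s
Geostrophic balance rearranged: |∂P/∂n| = f ρ V_g
|∂P/∂n| = 5.23×10⁻⁵ × 0.704 × 36.0 = 1.32×10⁻³ Pa/m

1.32×10⁻³ Pa/m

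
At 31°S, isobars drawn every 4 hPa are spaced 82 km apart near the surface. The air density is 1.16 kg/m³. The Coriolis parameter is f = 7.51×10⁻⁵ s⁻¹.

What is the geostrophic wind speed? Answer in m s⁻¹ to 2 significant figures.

Pressure gradient: |∂P/∂n| = 400 Pa / 82000 m = 4.88×10⁻³ Pa/m
Geostrophic balance (pressure-gradient force = Coriolis force):
V_g = (1/(fρ)) |∂P/∂n| = 4.88×10⁻³ / (7.51×10⁻⁵ × 1.16) = 56.0 m/s

56 m s⁻¹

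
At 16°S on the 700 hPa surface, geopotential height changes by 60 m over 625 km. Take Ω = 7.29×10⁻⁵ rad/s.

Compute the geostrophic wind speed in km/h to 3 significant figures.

Coriolis parameter at 16°S:
f = 2Ω sin φ = 2 × 7.29×10⁻⁵ × sin 16° = 4.02×10⁻⁵ s⁻¹
Height gradient: |∂Z/∂n| = 60 m / 625000 m = 9.60×10⁻⁵
On a pressure surface, geostrophic balance gives V_g = (g/f)|∂Z/∂n|:
V_g = 9.81 × 9.60×10⁻⁵ / 4.02×10⁻⁵ = 23.4 m/s
Converting: 23.4 m/s × 3.6 = 84.4 km/h

84.4 km/h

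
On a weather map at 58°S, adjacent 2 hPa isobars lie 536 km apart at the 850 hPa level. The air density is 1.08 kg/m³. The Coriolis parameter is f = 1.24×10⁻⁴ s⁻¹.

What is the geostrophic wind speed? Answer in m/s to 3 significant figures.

2.79 m/s

Pressure gradient: |∂P/∂n| = 200 Pa / 536000 m = 3.73×10⁻⁴ Pa/m
Geostrophic balance (pressure-gradient force = Coriolis force):
V_g = (1/(fρ)) |∂P/∂n| = 3.73×10⁻⁴ / (1.24×10⁻⁴ × 1.08) = 2.79 m/s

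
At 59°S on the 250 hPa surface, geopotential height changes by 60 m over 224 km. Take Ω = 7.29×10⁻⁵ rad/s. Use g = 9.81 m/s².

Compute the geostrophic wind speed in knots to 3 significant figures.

40.9 knots

Coriolis parameter at 59°S:
f = 2Ω sin φ = 2 × 7.29×10⁻⁵ × sin 59° = 1.25×10⁻⁴ s⁻¹
Height gradient: |∂Z/∂n| = 60 m / 224000 m = 2.68×10⁻⁴
On a pressure surface, geostrophic balance gives V_g = (g/f)|∂Z/∂n|:
V_g = 9.81 × 2.68×10⁻⁴ / 1.25×10⁻⁴ = 21.0 m/s
Converting: 21.0 m/s × 1.944 = 40.9 knots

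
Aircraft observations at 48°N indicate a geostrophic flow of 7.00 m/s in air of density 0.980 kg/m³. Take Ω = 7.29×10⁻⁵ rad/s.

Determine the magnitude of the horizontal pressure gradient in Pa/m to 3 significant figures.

7.43×10⁻⁴ Pa/m

Coriolis parameter at 48°N:
f = 2Ω sin φ = 2 × 7.29×10⁻⁵ × sin 48° = 1.08×10⁻⁴ s⁻¹
Geostrophic balance rearranged: |∂P/∂n| = f ρ V_g
|∂P/∂n| = 1.08×10⁻⁴ × 0.980 × 7.00 = 7.43×10⁻⁴ Pa/m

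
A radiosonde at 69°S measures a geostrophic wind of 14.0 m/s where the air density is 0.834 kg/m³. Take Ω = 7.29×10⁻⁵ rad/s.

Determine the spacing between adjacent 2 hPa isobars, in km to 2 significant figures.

130 km

Coriolis parameter at 69°S:
f = 2Ω sin φ = 2 × 7.29×10⁻⁵ × sin 69° = 1.36×10⁻⁴ s⁻¹
Geostrophic balance rearranged: |∂P/∂n| = f ρ V_g
|∂P/∂n| = 1.36×10⁻⁴ × 0.834 × 14.0 = 1.59×10⁻³ Pa/m
Isobar spacing: Δn = ΔP/|∂P/∂n| = 200 Pa / 1.59×10⁻³ Pa/m = 125842 m ≈ 130 km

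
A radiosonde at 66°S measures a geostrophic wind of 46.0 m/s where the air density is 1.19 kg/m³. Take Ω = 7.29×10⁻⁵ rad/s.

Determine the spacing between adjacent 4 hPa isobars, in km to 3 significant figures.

54.9 km

Coriolis parameter at 66°S:
f = 2Ω sin φ = 2 × 7.29×10⁻⁵ × sin 66° = 1.33×10⁻⁴ s⁻¹
Geostrophic balance rearranged: |∂P/∂n| = f ρ V_g
|∂P/∂n| = 1.33×10⁻⁴ × 1.19 × 46.0 = 7.29×10⁻³ Pa/m
Isobar spacing: Δn = ΔP/|∂P/∂n| = 400 Pa / 7.29×10⁻³ Pa/m = 54861 m ≈ 54.9 km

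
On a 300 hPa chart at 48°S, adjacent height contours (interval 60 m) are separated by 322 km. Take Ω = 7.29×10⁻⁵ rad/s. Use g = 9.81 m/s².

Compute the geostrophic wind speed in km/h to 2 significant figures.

61 km/h

Coriolis parameter at 48°S:
f = 2Ω sin φ = 2 × 7.29×10⁻⁵ × sin 48° = 1.08×10⁻⁴ s⁻¹
Height gradient: |∂Z/∂n| = 60 m / 322000 m = 1.86×10⁻⁴
On a pressure surface, geostrophic balance gives V_g = (g/f)|∂Z/∂n|:
V_g = 9.81 × 1.86×10⁻⁴ / 1.08×10⁻⁴ = 16.9 m/s
Converting: 16.9 m/s × 3.6 = 61 km/h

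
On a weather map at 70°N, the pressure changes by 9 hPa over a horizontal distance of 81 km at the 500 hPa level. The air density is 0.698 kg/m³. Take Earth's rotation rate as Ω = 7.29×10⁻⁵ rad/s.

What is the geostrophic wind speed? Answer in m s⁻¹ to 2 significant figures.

Coriolis parameter at 70°N:
f = 2Ω sin φ = 2 × 7.29×10⁻⁵ × sin 70° = 1.37×10⁻⁴ s⁻¹
Pressure gradient: |∂P/∂n| = 900 Pa / 81000 m = 1.11×10⁻² Pa/m
Geostrophic balance (pressure-gradient force = Coriolis force):
V_g = (1/(fρ)) |∂P/∂n| = 1.11×10⁻² / (1.37×10⁻⁴ × 0.698) = 116 m/s

120 m s⁻¹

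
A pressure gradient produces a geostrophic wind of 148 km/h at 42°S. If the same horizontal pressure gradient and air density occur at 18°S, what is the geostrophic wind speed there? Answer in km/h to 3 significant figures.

With the same pressure gradient and density, V_g ∝ 1/f ∝ 1/sin φ.
V₂ = V₁ · sin φ₁ / sin φ₂ = 148 × sin 42° / sin 18°
V₂ = 148 × 0.6691/0.3090 = 320 km/h

320 km/h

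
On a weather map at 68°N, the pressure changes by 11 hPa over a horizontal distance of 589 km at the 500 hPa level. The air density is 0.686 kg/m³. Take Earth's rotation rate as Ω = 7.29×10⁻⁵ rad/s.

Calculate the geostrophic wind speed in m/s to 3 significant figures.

20.1 m/s

Coriolis parameter at 68°N:
f = 2Ω sin φ = 2 × 7.29×10⁻⁵ × sin 68° = 1.35×10⁻⁴ s⁻¹
Pressure gradient: |∂P/∂n| = 1100 Pa / 589000 m = 1.87×10⁻³ Pa/m
Geostrophic balance (pressure-gradient force = Coriolis force):
V_g = (1/(fρ)) |∂P/∂n| = 1.87×10⁻³ / (1.35×10⁻⁴ × 0.686) = 20.1 m/s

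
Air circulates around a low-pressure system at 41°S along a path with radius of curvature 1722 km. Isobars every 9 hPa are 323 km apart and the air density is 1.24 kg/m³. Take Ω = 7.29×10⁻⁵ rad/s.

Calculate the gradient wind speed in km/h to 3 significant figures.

75.1 km/h

Coriolis parameter at 41°S:
f = 2Ω sin φ = 2 × 7.29×10⁻⁵ × sin 41° = 9.57×10⁻⁵ s⁻¹
Pressure gradient: |∂P/∂n| = 900 Pa / 323000 m = 2.79×10⁻³ Pa/m
Geostrophic speed: V_g = |∂P/∂n|/(fρ) = 2.79×10⁻³/(9.57×10⁻⁵ × 1.24) = 23.5 m/s
Around a low, centrifugal force acts outward with Coriolis, so pressure-gradient force balances both:
(1/ρ)|∂P/∂n| = fV + V²/R  →  V² + fR·V − fR·V_g = 0
With fR = 9.57×10⁻⁵ × 1722×10³ m = 165 m/s:
V = [−fR + √((fR)² + 4 fR V_g)]/2 = [−165 + √(165² + 4×165×23.5)]/2 = 20.9 m/s
Subgeostrophic (V < V_g = 23.5 m/s), as expected around a low.
Converting: 20.9 m/s × 3.6 = 75.1 km/h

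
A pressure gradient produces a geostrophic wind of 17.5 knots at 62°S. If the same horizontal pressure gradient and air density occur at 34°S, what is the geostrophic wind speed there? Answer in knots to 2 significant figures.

With the same pressure gradient and density, V_g ∝ 1/f ∝ 1/sin φ.
V₂ = V₁ · sin φ₁ / sin φ₂ = 17.5 × sin 62° / sin 34°
V₂ = 17.5 × 0.8829/0.5592 = 28 knots

28 knots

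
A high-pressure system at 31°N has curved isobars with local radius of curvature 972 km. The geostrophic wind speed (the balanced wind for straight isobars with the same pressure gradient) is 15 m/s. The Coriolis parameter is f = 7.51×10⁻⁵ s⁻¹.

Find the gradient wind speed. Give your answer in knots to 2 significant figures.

41 knots

Around a high, pressure-gradient force acts outward with centrifugal, so Coriolis balances both:
fV = (1/ρ)|∂P/∂n| + V²/R  →  V² − fR·V + fR·V_g = 0
With fR = 7.51×10⁻⁵ × 972×10³ m = 73.0 m/s:
V = [fR − √((fR)² − 4 fR V_g)]/2 = [73.0 − √(73.0² − 4×73.0×15)]/2 = 21.1 m/s
Supergeostrophic (V > V_g = 15 m/s), as expected around a high.
Converting: 21.1 m/s × 1.944 = 41 knots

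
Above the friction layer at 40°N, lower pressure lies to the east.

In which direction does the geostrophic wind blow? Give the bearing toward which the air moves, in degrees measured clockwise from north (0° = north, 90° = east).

The pressure-gradient force points toward the east (bearing 090°).
Geostrophic balance: in the Northern Hemisphere the Coriolis force deflects motion to the right, so the geostrophic wind blows 90° to the right of the pressure-gradient force (low pressure on the left).
Rotating 090° by 90° clockwise gives 180° — the wind blows toward the south.

180°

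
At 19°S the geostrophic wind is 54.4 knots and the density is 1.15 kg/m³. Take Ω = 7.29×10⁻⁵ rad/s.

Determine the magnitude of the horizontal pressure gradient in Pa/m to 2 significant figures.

1.5×10⁻³ Pa/m

Coriolis parameter at 19°S:
f = 2Ω sin φ = 2 × 7.29×10⁻⁵ × sin 19° = 4.75×10⁻⁵ s⁻¹
Wind speed in SI: 54.4 knots = 28.0 m/s
Geostrophic balance rearranged: |∂P/∂n| = f ρ V_g
|∂P/∂n| = 4.75×10⁻⁵ × 1.15 × 28.0 = 1.53×10⁻³ Pa/m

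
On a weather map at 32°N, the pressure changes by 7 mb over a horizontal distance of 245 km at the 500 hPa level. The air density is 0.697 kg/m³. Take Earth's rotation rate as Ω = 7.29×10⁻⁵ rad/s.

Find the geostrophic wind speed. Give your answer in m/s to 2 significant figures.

53 m/s

Coriolis parameter at 32°N:
f = 2Ω sin φ = 2 × 7.29×10⁻⁵ × sin 32° = 7.73×10⁻⁵ s⁻¹
Pressure gradient: |∂P/∂n| = 700 Pa / 245000 m = 2.86×10⁻³ Pa/m
Geostrophic balance (pressure-gradient force = Coriolis force):
V_g = (1/(fρ)) |∂P/∂n| = 2.86×10⁻³ / (7.73×10⁻⁵ × 0.697) = 53.1 m/s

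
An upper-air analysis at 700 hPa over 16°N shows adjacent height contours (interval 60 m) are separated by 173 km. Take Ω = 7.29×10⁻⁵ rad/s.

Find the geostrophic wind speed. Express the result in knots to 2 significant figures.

Coriolis parameter at 16°N:
f = 2Ω sin φ = 2 × 7.29×10⁻⁵ × sin 16° = 4.02×10⁻⁵ s⁻¹
Height gradient: |∂Z/∂n| = 60 m / 173000 m = 3.47×10⁻⁴
On a pressure surface, geostrophic balance gives V_g = (g/f)|∂Z/∂n|:
V_g = 9.81 × 3.47×10⁻⁴ / 4.02×10⁻⁵ = 84.7 m/s
Converting: 84.7 m/s × 1.944 = 160 knots

160 knots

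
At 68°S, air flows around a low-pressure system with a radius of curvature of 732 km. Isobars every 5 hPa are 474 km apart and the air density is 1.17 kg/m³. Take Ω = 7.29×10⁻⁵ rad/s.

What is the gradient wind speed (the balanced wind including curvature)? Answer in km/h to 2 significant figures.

23 km/h

Coriolis parameter at 68°S:
f = 2Ω sin φ = 2 × 7.29×10⁻⁵ × sin 68° = 1.35×10⁻⁴ s⁻¹
Pressure gradient: |∂P/∂n| = 500 Pa / 474000 m = 1.05×10⁻³ Pa/m
Geostrophic speed: V_g = |∂P/∂n|/(fρ) = 1.05×10⁻³/(1.35×10⁻⁴ × 1.17) = 6.67 m/s
Around a low, centrifugal force acts outward with Coriolis, so pressure-gradient force balances both:
(1/ρ)|∂P/∂n| = fV + V²/R  →  V² + fR·V − fR·V_g = 0
With fR = 1.35×10⁻⁴ × 732×10³ m = 99.0 m/s:
V = [−fR + √((fR)² + 4 fR V_g)]/2 = [−99.0 + √(99.0² + 4×99.0×6.67)]/2 = 6.27 m/s
Subgeostrophic (V < V_g = 6.67 m/s), as expected around a low.
Converting: 6.27 m/s × 3.6 = 23 km/h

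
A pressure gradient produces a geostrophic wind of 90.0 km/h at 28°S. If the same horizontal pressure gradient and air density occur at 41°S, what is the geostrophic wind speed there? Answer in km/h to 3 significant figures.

64.4 km/h

With the same pressure gradient and density, V_g ∝ 1/f ∝ 1/sin φ.
V₂ = V₁ · sin φ₁ / sin φ₂ = 90.0 × sin 28° / sin 41°
V₂ = 90.0 × 0.4695/0.6561 = 64.4 km/h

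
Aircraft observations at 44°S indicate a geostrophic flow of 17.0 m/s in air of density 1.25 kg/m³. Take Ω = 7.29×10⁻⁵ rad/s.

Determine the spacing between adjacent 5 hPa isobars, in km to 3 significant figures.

232 km

Coriolis parameter at 44°S:
f = 2Ω sin φ = 2 × 7.29×10⁻⁵ × sin 44° = 1.01×10⁻⁴ s⁻¹
Geostrophic balance rearranged: |∂P/∂n| = f ρ V_g
|∂P/∂n| = 1.01×10⁻⁴ × 1.25 × 17.0 = 2.15×10⁻³ Pa/m
Isobar spacing: Δn = ΔP/|∂P/∂n| = 500 Pa / 2.15×10⁻³ Pa/m = 232318 m ≈ 232 km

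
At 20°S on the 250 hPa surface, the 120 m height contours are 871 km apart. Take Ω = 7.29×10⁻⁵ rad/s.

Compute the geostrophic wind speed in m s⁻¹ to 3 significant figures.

27.1 m s⁻¹

Coriolis parameter at 20°S:
f = 2Ω sin φ = 2 × 7.29×10⁻⁵ × sin 20° = 4.99×10⁻⁵ s⁻¹
Height gradient: |∂Z/∂n| = 120 m / 871000 m = 1.38×10⁻⁴
On a pressure surface, geostrophic balance gives V_g = (g/f)|∂Z/∂n|:
V_g = 9.81 × 1.38×10⁻⁴ / 4.99×10⁻⁵ = 27.1 m/s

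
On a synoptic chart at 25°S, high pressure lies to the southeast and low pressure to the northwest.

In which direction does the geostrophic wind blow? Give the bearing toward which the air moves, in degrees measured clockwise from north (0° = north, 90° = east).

The pressure-gradient force points toward the northwest (bearing 315°).
Geostrophic balance: in the Southern Hemisphere the Coriolis force deflects motion to the left, so the geostrophic wind blows 90° to the left of the pressure-gradient force (low pressure on the right).
Rotating 315° by 90° counterclockwise gives 225° — the wind blows toward the southwest.

225°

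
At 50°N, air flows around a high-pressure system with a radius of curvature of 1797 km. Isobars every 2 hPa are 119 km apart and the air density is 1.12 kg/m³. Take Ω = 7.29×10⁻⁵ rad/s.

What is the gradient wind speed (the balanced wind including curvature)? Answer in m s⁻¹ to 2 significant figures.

Coriolis parameter at 50°N:
f = 2Ω sin φ = 2 × 7.29×10⁻⁵ × sin 50° = 1.12×10⁻⁴ s⁻¹
Pressure gradient: |∂P/∂n| = 200 Pa / 119000 m = 1.68×10⁻³ Pa/m
Geostrophic speed: V_g = |∂P/∂n|/(fρ) = 1.68×10⁻³/(1.12×10⁻⁴ × 1.12) = 13.4 m/s
Around a high, pressure-gradient force acts outward with centrifugal, so Coriolis balances both:
fV = (1/ρ)|∂P/∂n| + V²/R  →  V² − fR·V + fR·V_g = 0
With fR = 1.12×10⁻⁴ × 1797×10³ m = 201 m/s:
V = [fR − √((fR)² − 4 fR V_g)]/2 = [201 − √(201² − 4×201×13.4)]/2 = 14.5 m/s
Supergeostrophic (V > V_g = 13.4 m/s), as expected around a high.

14 m s⁻¹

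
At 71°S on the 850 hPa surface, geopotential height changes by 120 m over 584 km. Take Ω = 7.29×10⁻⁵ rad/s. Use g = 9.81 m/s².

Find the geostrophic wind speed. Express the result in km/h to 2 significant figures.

Coriolis parameter at 71°S:
f = 2Ω sin φ = 2 × 7.29×10⁻⁵ × sin 71° = 1.38×10⁻⁴ s⁻¹
Height gradient: |∂Z/∂n| = 120 m / 584000 m = 2.05×10⁻⁴
On a pressure surface, geostrophic balance gives V_g = (g/f)|∂Z/∂n|:
V_g = 9.81 × 2.05×10⁻⁴ / 1.38×10⁻⁴ = 14.6 m/s
Converting: 14.6 m/s × 3.6 = 53 km/h

53 km/h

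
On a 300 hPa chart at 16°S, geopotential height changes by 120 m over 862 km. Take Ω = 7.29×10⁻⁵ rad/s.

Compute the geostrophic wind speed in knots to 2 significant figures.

Coriolis parameter at 16°S:
f = 2Ω sin φ = 2 × 7.29×10⁻⁵ × sin 16° = 4.02×10⁻⁵ s⁻¹
Height gradient: |∂Z/∂n| = 120 m / 862000 m = 1.39×10⁻⁴
On a pressure surface, geostrophic balance gives V_g = (g/f)|∂Z/∂n|:
V_g = 9.81 × 1.39×10⁻⁴ / 4.02×10⁻⁵ = 34.0 m/s
Converting: 34.0 m/s × 1.944 = 66 knots

66 knots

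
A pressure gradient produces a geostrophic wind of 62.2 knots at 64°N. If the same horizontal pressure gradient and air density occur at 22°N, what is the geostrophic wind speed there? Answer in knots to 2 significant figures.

150 knots

With the same pressure gradient and density, V_g ∝ 1/f ∝ 1/sin φ.
V₂ = V₁ · sin φ₁ / sin φ₂ = 62.2 × sin 64° / sin 22°
V₂ = 62.2 × 0.8988/0.3746 = 150 knots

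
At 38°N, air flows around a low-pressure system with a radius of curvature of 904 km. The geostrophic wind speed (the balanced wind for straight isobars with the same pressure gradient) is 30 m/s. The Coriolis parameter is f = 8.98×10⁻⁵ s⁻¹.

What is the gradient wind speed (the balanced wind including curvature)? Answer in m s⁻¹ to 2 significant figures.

Around a low, centrifugal force acts outward with Coriolis, so pressure-gradient force balances both:
(1/ρ)|∂P/∂n| = fV + V²/R  →  V² + fR·V − fR·V_g = 0
With fR = 8.98×10⁻⁵ × 904×10³ m = 81.2 m/s:
V = [−fR + √((fR)² + 4 fR V_g)]/2 = [−81.2 + √(81.2² + 4×81.2×30)]/2 = 23.3 m/s
Subgeostrophic (V < V_g = 30 m/s), as expected around a low.

23 m s⁻¹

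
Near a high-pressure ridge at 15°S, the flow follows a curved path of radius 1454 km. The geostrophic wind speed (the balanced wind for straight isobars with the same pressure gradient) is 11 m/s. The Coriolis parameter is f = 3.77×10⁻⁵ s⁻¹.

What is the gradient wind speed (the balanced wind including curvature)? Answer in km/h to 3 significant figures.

Around a high, pressure-gradient force acts outward with centrifugal, so Coriolis balances both:
fV = (1/ρ)|∂P/∂n| + V²/R  →  V² − fR·V + fR·V_g = 0
With fR = 3.77×10⁻⁵ × 1454×10³ m = 54.8 m/s:
V = [fR − √((fR)² − 4 fR V_g)]/2 = [54.8 − √(54.8² − 4×54.8×11)]/2 = 15.2 m/s
Supergeostrophic (V > V_g = 11 m/s), as expected around a high.
Converting: 15.2 m/s × 3.6 = 54.8 km/h

54.8 km/h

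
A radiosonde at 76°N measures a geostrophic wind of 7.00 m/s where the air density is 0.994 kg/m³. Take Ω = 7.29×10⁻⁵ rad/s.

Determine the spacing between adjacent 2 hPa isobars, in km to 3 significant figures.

203 km

Coriolis parameter at 76°N:
f = 2Ω sin φ = 2 × 7.29×10⁻⁵ × sin 76° = 1.41×10⁻⁴ s⁻¹
Geostrophic balance rearranged: |∂P/∂n| = f ρ V_g
|∂P/∂n| = 1.41×10⁻⁴ × 0.994 × 7.00 = 9.84×10⁻⁴ Pa/m
Isobar spacing: Δn = ΔP/|∂P/∂n| = 200 Pa / 9.84×10⁻⁴ Pa/m = 203181 m ≈ 203 km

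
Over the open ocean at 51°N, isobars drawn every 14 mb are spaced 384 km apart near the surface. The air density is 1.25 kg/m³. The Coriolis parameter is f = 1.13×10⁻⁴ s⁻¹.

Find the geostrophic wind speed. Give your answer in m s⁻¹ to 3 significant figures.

Pressure gradient: |∂P/∂n| = 1400 Pa / 384000 m = 3.65×10⁻³ Pa/m
Geostrophic balance (pressure-gradient force = Coriolis force):
V_g = (1/(fρ)) |∂P/∂n| = 3.65×10⁻³ / (1.13×10⁻⁴ × 1.25) = 25.8 m/s

25.8 m s⁻¹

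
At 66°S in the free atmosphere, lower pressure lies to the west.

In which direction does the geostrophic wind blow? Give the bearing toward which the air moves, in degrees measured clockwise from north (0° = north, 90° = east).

180°

The pressure-gradient force points toward the west (bearing 270°).
Geostrophic balance: in the Southern Hemisphere the Coriolis force deflects motion to the left, so the geostrophic wind blows 90° to the left of the pressure-gradient force (low pressure on the right).
Rotating 270° by 90° counterclockwise gives 180° — the wind blows toward the south.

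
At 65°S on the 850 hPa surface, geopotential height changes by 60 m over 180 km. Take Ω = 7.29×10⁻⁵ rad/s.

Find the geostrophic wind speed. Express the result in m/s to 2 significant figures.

25 m/s

Coriolis parameter at 65°S:
f = 2Ω sin φ = 2 × 7.29×10⁻⁵ × sin 65° = 1.32×10⁻⁴ s⁻¹
Height gradient: |∂Z/∂n| = 60 m / 180000 m = 3.33×10⁻⁴
On a pressure surface, geostrophic balance gives V_g = (g/f)|∂Z/∂n|:
V_g = 9.81 × 3.33×10⁻⁴ / 1.32×10⁻⁴ = 24.7 m/s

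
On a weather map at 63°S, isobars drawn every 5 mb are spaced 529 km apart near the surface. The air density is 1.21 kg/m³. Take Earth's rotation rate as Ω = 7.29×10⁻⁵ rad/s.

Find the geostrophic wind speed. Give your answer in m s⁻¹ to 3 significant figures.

6.01 m s⁻¹

Coriolis parameter at 63°S:
f = 2Ω sin φ = 2 × 7.29×10⁻⁵ × sin 63° = 1.30×10⁻⁴ s⁻¹
Pressure gradient: |∂P/∂n| = 500 Pa / 529000 m = 9.45×10⁻⁴ Pa/m
Geostrophic balance (pressure-gradient force = Coriolis force):
V_g = (1/(fρ)) |∂P/∂n| = 9.45×10⁻⁴ / (1.30×10⁻⁴ × 1.21) = 6.01 m/s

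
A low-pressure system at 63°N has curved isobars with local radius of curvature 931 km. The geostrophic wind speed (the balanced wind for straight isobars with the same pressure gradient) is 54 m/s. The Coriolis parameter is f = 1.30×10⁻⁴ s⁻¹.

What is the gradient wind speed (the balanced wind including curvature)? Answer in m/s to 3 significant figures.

40.5 m/s

Around a low, centrifugal force acts outward with Coriolis, so pressure-gradient force balances both:
(1/ρ)|∂P/∂n| = fV + V²/R  →  V² + fR·V − fR·V_g = 0
With fR = 1.30×10⁻⁴ × 931×10³ m = 121 m/s:
V = [−fR + √((fR)² + 4 fR V_g)]/2 = [−121 + √(121² + 4×121×54)]/2 = 40.5 m/s
Subgeostrophic (V < V_g = 54 m/s), as expected around a low.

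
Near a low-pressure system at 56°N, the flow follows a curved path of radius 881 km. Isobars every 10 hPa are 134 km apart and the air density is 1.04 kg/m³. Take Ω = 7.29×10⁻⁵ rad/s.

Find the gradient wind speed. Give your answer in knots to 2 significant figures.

83 knots

Coriolis parameter at 56°N:
f = 2Ω sin φ = 2 × 7.29×10⁻⁵ × sin 56° = 1.21×10⁻⁴ s⁻¹
Pressure gradient: |∂P/∂n| = 1000 Pa / 134000 m = 7.46×10⁻³ Pa/m
Geostrophic speed: V_g = |∂P/∂n|/(fρ) = 7.46×10⁻³/(1.21×10⁻⁴ × 1.04) = 59.4 m/s
Around a low, centrifugal force acts outward with Coriolis, so pressure-gradient force balances both:
(1/ρ)|∂P/∂n| = fV + V²/R  →  V² + fR·V − fR·V_g = 0
With fR = 1.21×10⁻⁴ × 881×10³ m = 106 m/s:
V = [−fR + √((fR)² + 4 fR V_g)]/2 = [−106 + √(106² + 4×106×59.4)]/2 = 42.4 m/s
Subgeostrophic (V < V_g = 59.4 m/s), as expected around a low.
Converting: 42.4 m/s × 1.944 = 83 knots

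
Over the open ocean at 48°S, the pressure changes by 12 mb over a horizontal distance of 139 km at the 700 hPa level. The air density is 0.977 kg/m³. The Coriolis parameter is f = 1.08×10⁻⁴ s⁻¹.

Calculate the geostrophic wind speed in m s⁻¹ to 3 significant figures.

81.8 m s⁻¹

Pressure gradient: |∂P/∂n| = 1200 Pa / 139000 m = 8.63×10⁻³ Pa/m
Geostrophic balance (pressure-gradient force = Coriolis force):
V_g = (1/(fρ)) |∂P/∂n| = 8.63×10⁻³ / (1.08×10⁻⁴ × 0.977) = 81.8 m/s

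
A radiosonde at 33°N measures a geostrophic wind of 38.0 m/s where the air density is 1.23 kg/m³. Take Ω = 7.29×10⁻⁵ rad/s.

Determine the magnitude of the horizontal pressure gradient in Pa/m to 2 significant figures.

Coriolis parameter at 33°N:
f = 2Ω sin φ = 2 × 7.29×10⁻⁵ × sin 33° = 7.94×10⁻⁵ s⁻¹
Geostrophic balance rearranged: |∂P/∂n| = f ρ V_g
|∂P/∂n| = 7.94×10⁻⁵ × 1.23 × 38.0 = 3.71×10⁻³ Pa/m

3.7×10⁻³ Pa/m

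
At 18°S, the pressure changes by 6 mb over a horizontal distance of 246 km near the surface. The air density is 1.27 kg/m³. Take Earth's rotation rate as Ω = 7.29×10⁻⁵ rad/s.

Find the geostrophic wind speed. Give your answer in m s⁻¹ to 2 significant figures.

43 m s⁻¹

Coriolis parameter at 18°S:
f = 2Ω sin φ = 2 × 7.29×10⁻⁵ × sin 18° = 4.51×10⁻⁵ s⁻¹
Pressure gradient: |∂P/∂n| = 600 Pa / 246000 m = 2.44×10⁻³ Pa/m
Geostrophic balance (pressure-gradient force = Coriolis force):
V_g = (1/(fρ)) |∂P/∂n| = 2.44×10⁻³ / (4.51×10⁻⁵ × 1.27) = 42.6 m/s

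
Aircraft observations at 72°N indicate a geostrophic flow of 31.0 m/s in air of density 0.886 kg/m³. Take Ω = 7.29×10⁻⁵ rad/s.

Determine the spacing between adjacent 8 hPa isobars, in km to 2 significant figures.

210 km

Coriolis parameter at 72°N:
f = 2Ω sin φ = 2 × 7.29×10⁻⁵ × sin 72° = 1.39×10⁻⁴ s⁻¹
Geostrophic balance rearranged: |∂P/∂n| = f ρ V_g
|∂P/∂n| = 1.39×10⁻⁴ × 0.886 × 31.0 = 3.81×10⁻³ Pa/m
Isobar spacing: Δn = ΔP/|∂P/∂n| = 800 Pa / 3.81×10⁻³ Pa/m = 210054 m ≈ 210 km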